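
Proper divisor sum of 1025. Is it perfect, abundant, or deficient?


Proper divisors: 1, 5, 25, 41, 205
Sum = 1 + 5 + 25 + 41 + 205 = 277
277 < 1025 → deficient

s(1025) = 277 (deficient)


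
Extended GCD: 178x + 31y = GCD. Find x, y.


Tabular extended Euclidean (each row: r = 178*s + 31*t):
r=178, s=1, t=0
r=31, s=0, t=1
q=5: r=23, s=1, t=-5   [178*(1) + 31*(-5) = 23]
q=1: r=8, s=-1, t=6   [178*(-1) + 31*(6) = 8]
q=2: r=7, s=3, t=-17   [178*(3) + 31*(-17) = 7]
q=1: r=1, s=-4, t=23   [178*(-4) + 31*(23) = 1]
q=7: r=0, s=31, t=-178   [178*(31) + 31*(-178) = 0]
GCD = 1; from the row with r=1: x=-4, y=23
Check: 178*(-4) + 31*(23) = -712 + 713 = 1

GCD = 1, x = -4, y = 23


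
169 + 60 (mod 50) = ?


169 + 60 = 229
229 mod 50 = 29


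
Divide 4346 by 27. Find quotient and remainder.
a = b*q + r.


4346 = 27 * 160 + 26
Check: 4320 + 26 = 4346

q = 160, r = 26


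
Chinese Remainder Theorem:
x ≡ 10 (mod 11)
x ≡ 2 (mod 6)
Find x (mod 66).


M = 11*6 = 66
M1 = M/11 = 6, M2 = M/6 = 11
M1^(-1) mod 11 = 2, M2^(-1) mod 6 = 5
x = 10*6*2 + 2*11*5 = 230
230 mod 66 = 32
Check: 32 mod 11 = 10 ✓, 32 mod 6 = 2 ✓

x ≡ 32 (mod 66)


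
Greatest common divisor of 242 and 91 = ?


242 = 2 * 91 + 60
91 = 1 * 60 + 31
60 = 1 * 31 + 29
31 = 1 * 29 + 2
29 = 14 * 2 + 1
2 = 2 * 1 + 0
GCD = 1


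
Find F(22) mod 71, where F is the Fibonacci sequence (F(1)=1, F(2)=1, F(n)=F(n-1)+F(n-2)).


F(k) mod 71 for k=1..22:
1, 1, 2, 3, 5, 8, 13, 21, 34, 55, 18, 2, 20, 22, 42, 64, 35, 28, 63, 20, 12, 32
F(22) mod 71 = 32


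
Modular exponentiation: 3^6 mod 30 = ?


3^1 mod 30 = 3
3^2 mod 30 = 9
3^3 mod 30 = 27
3^4 mod 30 = 21
3^5 mod 30 = 3
3^6 mod 30 = 9


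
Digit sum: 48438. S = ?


4 + 8 + 4 + 3 + 8 = 27


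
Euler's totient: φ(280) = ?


280 = 2^3 × 5 × 7
Prime factors: 2, 5, 7
φ(280) = 280 × (1-1/2) × (1-1/5) × (1-1/7)
= 280 × 1/2 × 4/5 × 6/7 = 96

φ(280) = 96


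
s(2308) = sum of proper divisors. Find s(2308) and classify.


Proper divisors: 1, 2, 4, 577, 1154
Sum = 1 + 2 + 4 + 577 + 1154 = 1738
1738 < 2308 → deficient

s(2308) = 1738 (deficient)


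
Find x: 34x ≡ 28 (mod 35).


GCD(34, 35) = 1, unique solution
a^(-1) mod 35 = 34
x = 34 * 28 mod 35 = 7

x ≡ 7 (mod 35)


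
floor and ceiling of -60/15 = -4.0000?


-60/15 = -4.0000
floor = -4
ceil = -4

floor = -4, ceil = -4


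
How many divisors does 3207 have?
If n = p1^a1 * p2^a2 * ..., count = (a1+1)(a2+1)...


3207 = 3^1 × 1069^1
d(3207) = (1+1) × (1+1) = 4

4 divisors


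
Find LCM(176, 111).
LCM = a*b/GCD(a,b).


GCD(176, 111) = 1
LCM = 176*111/1 = 19536/1 = 19536

LCM = 19536


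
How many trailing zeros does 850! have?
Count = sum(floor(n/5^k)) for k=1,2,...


floor(850/5) = 170
floor(850/25) = 34
floor(850/125) = 6
floor(850/625) = 1
Total = 211

211 trailing zeros


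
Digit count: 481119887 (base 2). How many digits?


481119887 in base 2 = 11100101011010100111010001111
Number of digits = 29

29 digits (base 2)


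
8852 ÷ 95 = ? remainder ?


8852 = 95 * 93 + 17
Check: 8835 + 17 = 8852

q = 93, r = 17


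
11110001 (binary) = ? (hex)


11110001 (base 2) = 241 (decimal)
241 (decimal) = F1 (base 16)


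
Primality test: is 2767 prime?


Check divisors up to sqrt(2767) = 52.6023
No divisors found.
2767 is prime.

Yes, 2767 is prime


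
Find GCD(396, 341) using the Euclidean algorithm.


396 = 1 * 341 + 55
341 = 6 * 55 + 11
55 = 5 * 11 + 0
GCD = 11


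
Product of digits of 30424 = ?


3 × 0 × 4 × 2 × 4 = 0


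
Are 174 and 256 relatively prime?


Euclidean algorithm:
256 = 1 * 174 + 82
174 = 2 * 82 + 10
82 = 8 * 10 + 2
10 = 5 * 2 + 0
GCD(174, 256) = 2

No, not coprime (GCD = 2)


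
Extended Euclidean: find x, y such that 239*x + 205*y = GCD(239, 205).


Tabular extended Euclidean (each row: r = 239*s + 205*t):
r=239, s=1, t=0
r=205, s=0, t=1
q=1: r=34, s=1, t=-1   [239*(1) + 205*(-1) = 34]
q=6: r=1, s=-6, t=7   [239*(-6) + 205*(7) = 1]
q=34: r=0, s=205, t=-239   [239*(205) + 205*(-239) = 0]
GCD = 1; from the row with r=1: x=-6, y=7
Check: 239*(-6) + 205*(7) = -1434 + 1435 = 1

GCD = 1, x = -6, y = 7


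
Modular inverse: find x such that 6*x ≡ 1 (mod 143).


Use the extended Euclidean algorithm on (143, 6); each row r = 143*s + 6*t:
r=143, s=1, t=0
r=6, s=0, t=1
q=23: r=5, s=1, t=-23   [143*(1) + 6*(-23) = 5]
q=1: r=1, s=-1, t=24   [143*(-1) + 6*(24) = 1]
q=5: r=0, s=6, t=-143   [143*(6) + 6*(-143) = 0]
GCD = 1 with t = 24, so 6*(24) ≡ 1 (mod 143)
Inverse = 24 mod 143 = 24
Check: 6 * 24 = 144 ≡ 1 (mod 143)

6^(-1) ≡ 24 (mod 143)


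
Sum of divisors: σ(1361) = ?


Divisors of 1361: 1, 1361
Sum = 1 + 1361 = 1362

σ(1361) = 1362


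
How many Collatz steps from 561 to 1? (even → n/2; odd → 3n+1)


561 → 1684 → 842 → 421 → 1264 → 632 → 316 → 158 → 79 → 238 → 119 → 358 → 179 → 538 → 269 → 808 → 404 → 202 → 101 → 304 → 152 → 76 → 38 → 19 → 58 → 29 → 88 → 44 → 22 → 11 → 34 → 17 → 52 → 26 → 13 → 40 → 20 → 10 → 5 → 16 → 8 → 4 → 2 → 1
Total steps = 43

43 steps


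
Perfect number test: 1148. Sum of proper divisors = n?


Proper divisors of 1148: 1, 2, 4, 7, 14, 28, 41, 82, 164, 287, 574
Sum = 1 + 2 + 4 + 7 + 14 + 28 + 41 + 82 + 164 + 287 + 574 = 1204

No, 1148 is not perfect (1204 ≠ 1148)


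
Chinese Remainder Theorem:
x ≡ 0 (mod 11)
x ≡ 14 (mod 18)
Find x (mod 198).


M = 11*18 = 198
M1 = M/11 = 18, M2 = M/18 = 11
M1^(-1) mod 11 = 8, M2^(-1) mod 18 = 5
x = 0*18*8 + 14*11*5 = 770
770 mod 198 = 176
Check: 176 mod 11 = 0 ✓, 176 mod 18 = 14 ✓

x ≡ 176 (mod 198)


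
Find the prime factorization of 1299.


1299 / 3 = 433
433 / 433 = 1
1299 = 3 × 433


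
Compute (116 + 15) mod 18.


116 + 15 = 131
131 mod 18 = 5


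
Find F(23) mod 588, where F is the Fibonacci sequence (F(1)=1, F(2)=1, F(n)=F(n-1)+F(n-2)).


F(k) mod 588 for k=1..23:
1, 1, 2, 3, 5, 8, 13, 21, 34, 55, 89, 144, 233, 377, 22, 399, 421, 232, 65, 297, 362, 71, 433
F(23) mod 588 = 433


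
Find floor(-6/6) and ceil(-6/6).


-6/6 = -1.0000
floor = -1
ceil = -1

floor = -1, ceil = -1


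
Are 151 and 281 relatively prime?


Euclidean algorithm:
281 = 1 * 151 + 130
151 = 1 * 130 + 21
130 = 6 * 21 + 4
21 = 5 * 4 + 1
4 = 4 * 1 + 0
GCD(151, 281) = 1

Yes, coprime (GCD = 1)


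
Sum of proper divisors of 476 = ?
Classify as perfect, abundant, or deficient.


Proper divisors: 1, 2, 4, 7, 14, 17, 28, 34, 68, 119, 238
Sum = 1 + 2 + 4 + 7 + 14 + 17 + 28 + 34 + 68 + 119 + 238 = 532
532 > 476 → abundant

s(476) = 532 (abundant)


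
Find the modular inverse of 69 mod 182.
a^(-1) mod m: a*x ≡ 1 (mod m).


Use the extended Euclidean algorithm on (182, 69); each row r = 182*s + 69*t:
r=182, s=1, t=0
r=69, s=0, t=1
q=2: r=44, s=1, t=-2   [182*(1) + 69*(-2) = 44]
q=1: r=25, s=-1, t=3   [182*(-1) + 69*(3) = 25]
q=1: r=19, s=2, t=-5   [182*(2) + 69*(-5) = 19]
q=1: r=6, s=-3, t=8   [182*(-3) + 69*(8) = 6]
q=3: r=1, s=11, t=-29   [182*(11) + 69*(-29) = 1]
q=6: r=0, s=-69, t=182   [182*(-69) + 69*(182) = 0]
GCD = 1 with t = -29, so 69*(-29) ≡ 1 (mod 182)
Inverse = -29 mod 182 = 153
Check: 69 * 153 = 10557 ≡ 1 (mod 182)

69^(-1) ≡ 153 (mod 182)


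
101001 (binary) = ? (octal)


101001 (base 2) = 41 (decimal)
41 (decimal) = 51 (base 8)


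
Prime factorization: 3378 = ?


3378 / 2 = 1689
1689 / 3 = 563
563 / 563 = 1
3378 = 2 × 3 × 563


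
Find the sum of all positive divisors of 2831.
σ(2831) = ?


Divisors of 2831: 1, 19, 149, 2831
Sum = 1 + 19 + 149 + 2831 = 3000

σ(2831) = 3000


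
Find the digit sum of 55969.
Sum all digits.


5 + 5 + 9 + 6 + 9 = 34


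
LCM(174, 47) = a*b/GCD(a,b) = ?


GCD(174, 47) = 1
LCM = 174*47/1 = 8178/1 = 8178

LCM = 8178


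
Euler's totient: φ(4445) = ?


4445 = 5 × 7 × 127
Prime factors: 5, 7, 127
φ(4445) = 4445 × (1-1/5) × (1-1/7) × (1-1/127)
= 4445 × 4/5 × 6/7 × 126/127 = 3024

φ(4445) = 3024


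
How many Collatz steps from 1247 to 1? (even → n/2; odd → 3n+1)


1247 → 3742 → 1871 → 5614 → 2807 → 8422 → 4211 → 12634 → 6317 → 18952 → 9476 → 4738 → 2369 → 7108 → 3554 → 1777 → 5332 → 2666 → 1333 → 4000 → 2000 → 1000 → 500 → 250 → 125 → 376 → 188 → 94 → 47 → 142 → 71 → 214 → 107 → 322 → 161 → 484 → 242 → 121 → 364 → 182 → 91 → 274 → 137 → 412 → 206 → 103 → 310 → 155 → 466 → 233 → 700 → 350 → 175 → 526 → 263 → 790 → 395 → 1186 → 593 → 1780 → 890 → 445 → 1336 → 668 → 334 → 167 → 502 → 251 → 754 → 377 → 1132 → 566 → 283 → 850 → 425 → 1276 → 638 → 319 → 958 → 479 → 1438 → 719 → 2158 → 1079 → 3238 → 1619 → 4858 → 2429 → 7288 → 3644 → 1822 → 911 → 2734 → 1367 → 4102 → 2051 → 6154 → 3077 → 9232 → 4616 → 2308 → 1154 → 577 → 1732 → 866 → 433 → 1300 → 650 → 325 → 976 → 488 → 244 → 122 → 61 → 184 → 92 → 46 → 23 → 70 → 35 → 106 → 53 → 160 → 80 → 40 → 20 → 10 → 5 → 16 → 8 → 4 → 2 → 1
Total steps = 132

132 steps


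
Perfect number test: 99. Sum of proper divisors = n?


Proper divisors of 99: 1, 3, 9, 11, 33
Sum = 1 + 3 + 9 + 11 + 33 = 57

No, 99 is not perfect (57 ≠ 99)


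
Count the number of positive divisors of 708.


708 = 2^2 × 3^1 × 59^1
d(708) = (2+1) × (1+1) × (1+1) = 12

12 divisors


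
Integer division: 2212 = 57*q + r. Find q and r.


2212 = 57 * 38 + 46
Check: 2166 + 46 = 2212

q = 38, r = 46


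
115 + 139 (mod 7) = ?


115 + 139 = 254
254 mod 7 = 2


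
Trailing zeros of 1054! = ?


floor(1054/5) = 210
floor(1054/25) = 42
floor(1054/125) = 8
floor(1054/625) = 1
Total = 261

261 trailing zeros


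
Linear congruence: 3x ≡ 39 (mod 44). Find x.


GCD(3, 44) = 1, unique solution
a^(-1) mod 44 = 15
x = 15 * 39 mod 44 = 13

x ≡ 13 (mod 44)


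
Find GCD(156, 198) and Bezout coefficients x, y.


Tabular extended Euclidean (each row: r = 156*s + 198*t):
r=156, s=1, t=0
r=198, s=0, t=1
q=0: r=156, s=1, t=0   [156*(1) + 198*(0) = 156]
q=1: r=42, s=-1, t=1   [156*(-1) + 198*(1) = 42]
q=3: r=30, s=4, t=-3   [156*(4) + 198*(-3) = 30]
q=1: r=12, s=-5, t=4   [156*(-5) + 198*(4) = 12]
q=2: r=6, s=14, t=-11   [156*(14) + 198*(-11) = 6]
q=2: r=0, s=-33, t=26   [156*(-33) + 198*(26) = 0]
GCD = 6; from the row with r=6: x=14, y=-11
Check: 156*(14) + 198*(-11) = 2184 - 2178 = 6

GCD = 6, x = 14, y = -11


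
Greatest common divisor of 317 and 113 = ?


317 = 2 * 113 + 91
113 = 1 * 91 + 22
91 = 4 * 22 + 3
22 = 7 * 3 + 1
3 = 3 * 1 + 0
GCD = 1


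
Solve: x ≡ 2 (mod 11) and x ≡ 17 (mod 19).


M = 11*19 = 209
M1 = M/11 = 19, M2 = M/19 = 11
M1^(-1) mod 11 = 7, M2^(-1) mod 19 = 7
x = 2*19*7 + 17*11*7 = 1575
1575 mod 209 = 112
Check: 112 mod 11 = 2 ✓, 112 mod 19 = 17 ✓

x ≡ 112 (mod 209)


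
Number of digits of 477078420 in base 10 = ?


477078420 has 9 digits in base 10
floor(log10(477078420)) + 1 = floor(8.6786) + 1 = 9

9 digits (base 10)


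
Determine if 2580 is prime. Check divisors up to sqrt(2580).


2580 / 2 = 1290 (exact division)
2580 is NOT prime.

No, 2580 is not prime


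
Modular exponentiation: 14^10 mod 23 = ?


14^1 mod 23 = 14
14^2 mod 23 = 12
14^3 mod 23 = 7
14^4 mod 23 = 6
14^5 mod 23 = 15
14^6 mod 23 = 3
14^7 mod 23 = 19
14^8 mod 23 = 13
14^9 mod 23 = 21
14^10 mod 23 = 18


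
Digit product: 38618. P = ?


3 × 8 × 6 × 1 × 8 = 1152


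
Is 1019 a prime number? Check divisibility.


Check divisors up to sqrt(1019) = 31.9218
No divisors found.
1019 is prime.

Yes, 1019 is prime


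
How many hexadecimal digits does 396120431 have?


396120431 in base 16 = 179C516F
Number of digits = 8

8 digits (base 16)


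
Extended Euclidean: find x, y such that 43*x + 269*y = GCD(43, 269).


Tabular extended Euclidean (each row: r = 43*s + 269*t):
r=43, s=1, t=0
r=269, s=0, t=1
q=0: r=43, s=1, t=0   [43*(1) + 269*(0) = 43]
q=6: r=11, s=-6, t=1   [43*(-6) + 269*(1) = 11]
q=3: r=10, s=19, t=-3   [43*(19) + 269*(-3) = 10]
q=1: r=1, s=-25, t=4   [43*(-25) + 269*(4) = 1]
q=10: r=0, s=269, t=-43   [43*(269) + 269*(-43) = 0]
GCD = 1; from the row with r=1: x=-25, y=4
Check: 43*(-25) + 269*(4) = -1075 + 1076 = 1

GCD = 1, x = -25, y = 4


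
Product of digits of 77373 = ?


7 × 7 × 3 × 7 × 3 = 3087


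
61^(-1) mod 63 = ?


Use the extended Euclidean algorithm on (63, 61); each row r = 63*s + 61*t:
r=63, s=1, t=0
r=61, s=0, t=1
q=1: r=2, s=1, t=-1   [63*(1) + 61*(-1) = 2]
q=30: r=1, s=-30, t=31   [63*(-30) + 61*(31) = 1]
q=2: r=0, s=61, t=-63   [63*(61) + 61*(-63) = 0]
GCD = 1 with t = 31, so 61*(31) ≡ 1 (mod 63)
Inverse = 31 mod 63 = 31
Check: 61 * 31 = 1891 ≡ 1 (mod 63)

61^(-1) ≡ 31 (mod 63)


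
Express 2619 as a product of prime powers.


2619 / 3 = 873
873 / 3 = 291
291 / 3 = 97
97 / 97 = 1
2619 = 3^3 × 97


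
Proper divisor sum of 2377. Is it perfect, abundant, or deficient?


Proper divisors: 1
Sum = 1 = 1
1 < 2377 → deficient

s(2377) = 1 (deficient)


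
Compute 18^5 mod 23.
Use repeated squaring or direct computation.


18^1 mod 23 = 18
18^2 mod 23 = 2
18^3 mod 23 = 13
18^4 mod 23 = 4
18^5 mod 23 = 3


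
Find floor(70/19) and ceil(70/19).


70/19 = 3.6842
floor = 3
ceil = 4

floor = 3, ceil = 4


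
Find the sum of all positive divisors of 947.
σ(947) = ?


Divisors of 947: 1, 947
Sum = 1 + 947 = 948

σ(947) = 948


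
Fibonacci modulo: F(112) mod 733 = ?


F(k) mod 733 for k=1..112:
1, 1, 2, 3, 5, 8, 13, 21, 34, 55, 89, 144, 233, 377, 610, 254, 131, 385, 516, 168, 684, 119, 70, 189, 259, 448, 707, 422, 396, 85, 481, 566, 314, 147, 461, 608, 336, 211, 547, 25, 572, 597, 436, 300, 3, 303, 306, 609, 182, 58, 240, 298, 538, 103, 641, 11, 652, 663, 582, 512, 361, 140, 501, 641, 409, 317, 726, 310, 303, 613, 183, 63, 246, 309, 555, 131, 686, 84, 37, 121, 158, 279, 437, 716, 420, 403, 90, 493, 583, 343, 193, 536, 729, 532, 528, 327, 122, 449, 571, 287, 125, 412, 537, 216, 20, 236, 256, 492, 15, 507, 522, 296
F(112) mod 733 = 296


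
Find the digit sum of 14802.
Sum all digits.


1 + 4 + 8 + 0 + 2 = 15


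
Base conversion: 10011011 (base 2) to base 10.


10011011 (base 2) = 155 (decimal)
155 (decimal) = 155 (base 10)


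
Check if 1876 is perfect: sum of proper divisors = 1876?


Proper divisors of 1876: 1, 2, 4, 7, 14, 28, 67, 134, 268, 469, 938
Sum = 1 + 2 + 4 + 7 + 14 + 28 + 67 + 134 + 268 + 469 + 938 = 1932

No, 1876 is not perfect (1932 ≠ 1876)


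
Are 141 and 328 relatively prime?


Euclidean algorithm:
328 = 2 * 141 + 46
141 = 3 * 46 + 3
46 = 15 * 3 + 1
3 = 3 * 1 + 0
GCD(141, 328) = 1

Yes, coprime (GCD = 1)


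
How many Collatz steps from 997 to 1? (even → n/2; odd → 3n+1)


997 → 2992 → 1496 → 748 → 374 → 187 → 562 → 281 → 844 → 422 → 211 → 634 → 317 → 952 → 476 → 238 → 119 → 358 → 179 → 538 → 269 → 808 → 404 → 202 → 101 → 304 → 152 → 76 → 38 → 19 → 58 → 29 → 88 → 44 → 22 → 11 → 34 → 17 → 52 → 26 → 13 → 40 → 20 → 10 → 5 → 16 → 8 → 4 → 2 → 1
Total steps = 49

49 steps


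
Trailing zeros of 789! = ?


floor(789/5) = 157
floor(789/25) = 31
floor(789/125) = 6
floor(789/625) = 1
Total = 195

195 trailing zeros


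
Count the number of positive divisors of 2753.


2753 = 2753^1
d(2753) = (1+1) = 2

2 divisors


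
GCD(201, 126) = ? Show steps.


201 = 1 * 126 + 75
126 = 1 * 75 + 51
75 = 1 * 51 + 24
51 = 2 * 24 + 3
24 = 8 * 3 + 0
GCD = 3


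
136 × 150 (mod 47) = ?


136 × 150 = 20400
20400 mod 47 = 2


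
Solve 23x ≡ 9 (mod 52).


GCD(23, 52) = 1, unique solution
a^(-1) mod 52 = 43
x = 43 * 9 mod 52 = 23

x ≡ 23 (mod 52)


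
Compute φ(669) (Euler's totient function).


669 = 3 × 223
Prime factors: 3, 223
φ(669) = 669 × (1-1/3) × (1-1/223)
= 669 × 2/3 × 222/223 = 444

φ(669) = 444


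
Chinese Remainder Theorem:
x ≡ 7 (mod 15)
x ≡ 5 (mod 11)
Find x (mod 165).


M = 15*11 = 165
M1 = M/15 = 11, M2 = M/11 = 15
M1^(-1) mod 15 = 11, M2^(-1) mod 11 = 3
x = 7*11*11 + 5*15*3 = 1072
1072 mod 165 = 82
Check: 82 mod 15 = 7 ✓, 82 mod 11 = 5 ✓

x ≡ 82 (mod 165)


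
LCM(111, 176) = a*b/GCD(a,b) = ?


GCD(111, 176) = 1
LCM = 111*176/1 = 19536/1 = 19536

LCM = 19536


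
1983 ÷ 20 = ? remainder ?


1983 = 20 * 99 + 3
Check: 1980 + 3 = 1983

q = 99, r = 3


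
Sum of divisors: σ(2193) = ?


Divisors of 2193: 1, 3, 17, 43, 51, 129, 731, 2193
Sum = 1 + 3 + 17 + 43 + 51 + 129 + 731 + 2193 = 3168

σ(2193) = 3168


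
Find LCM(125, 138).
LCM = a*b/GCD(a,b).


GCD(125, 138) = 1
LCM = 125*138/1 = 17250/1 = 17250

LCM = 17250


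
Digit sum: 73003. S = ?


7 + 3 + 0 + 0 + 3 = 13


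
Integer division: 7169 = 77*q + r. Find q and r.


7169 = 77 * 93 + 8
Check: 7161 + 8 = 7169

q = 93, r = 8


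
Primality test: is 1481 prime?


Check divisors up to sqrt(1481) = 38.4838
No divisors found.
1481 is prime.

Yes, 1481 is prime


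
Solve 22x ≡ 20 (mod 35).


GCD(22, 35) = 1, unique solution
a^(-1) mod 35 = 8
x = 8 * 20 mod 35 = 20

x ≡ 20 (mod 35)


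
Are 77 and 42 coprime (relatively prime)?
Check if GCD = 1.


Euclidean algorithm:
77 = 1 * 42 + 35
42 = 1 * 35 + 7
35 = 5 * 7 + 0
GCD(77, 42) = 7

No, not coprime (GCD = 7)


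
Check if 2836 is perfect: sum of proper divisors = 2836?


Proper divisors of 2836: 1, 2, 4, 709, 1418
Sum = 1 + 2 + 4 + 709 + 1418 = 2134

No, 2836 is not perfect (2134 ≠ 2836)


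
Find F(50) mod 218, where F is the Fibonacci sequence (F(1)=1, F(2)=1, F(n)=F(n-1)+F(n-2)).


F(k) mod 218 for k=1..50:
1, 1, 2, 3, 5, 8, 13, 21, 34, 55, 89, 144, 15, 159, 174, 115, 71, 186, 39, 7, 46, 53, 99, 152, 33, 185, 0, 185, 185, 152, 119, 53, 172, 7, 179, 186, 147, 115, 44, 159, 203, 144, 129, 55, 184, 21, 205, 8, 213, 3
F(50) mod 218 = 3


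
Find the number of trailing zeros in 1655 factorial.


floor(1655/5) = 331
floor(1655/25) = 66
floor(1655/125) = 13
floor(1655/625) = 2
Total = 412

412 trailing zeros


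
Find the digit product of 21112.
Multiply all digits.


2 × 1 × 1 × 1 × 2 = 4


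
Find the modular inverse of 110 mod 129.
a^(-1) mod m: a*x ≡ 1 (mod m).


Use the extended Euclidean algorithm on (129, 110); each row r = 129*s + 110*t:
r=129, s=1, t=0
r=110, s=0, t=1
q=1: r=19, s=1, t=-1   [129*(1) + 110*(-1) = 19]
q=5: r=15, s=-5, t=6   [129*(-5) + 110*(6) = 15]
q=1: r=4, s=6, t=-7   [129*(6) + 110*(-7) = 4]
q=3: r=3, s=-23, t=27   [129*(-23) + 110*(27) = 3]
q=1: r=1, s=29, t=-34   [129*(29) + 110*(-34) = 1]
q=3: r=0, s=-110, t=129   [129*(-110) + 110*(129) = 0]
GCD = 1 with t = -34, so 110*(-34) ≡ 1 (mod 129)
Inverse = -34 mod 129 = 95
Check: 110 * 95 = 10450 ≡ 1 (mod 129)

110^(-1) ≡ 95 (mod 129)


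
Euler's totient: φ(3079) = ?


3079 = 3079
Prime factors: 3079
φ(3079) = 3079 × (1-1/3079)
= 3079 × 3078/3079 = 3078

φ(3079) = 3078


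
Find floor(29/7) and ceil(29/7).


29/7 = 4.1429
floor = 4
ceil = 5

floor = 4, ceil = 5


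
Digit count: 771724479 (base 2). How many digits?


771724479 in base 2 = 101101111111111001010010111111
Number of digits = 30

30 digits (base 2)


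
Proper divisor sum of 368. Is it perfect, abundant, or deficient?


Proper divisors: 1, 2, 4, 8, 16, 23, 46, 92, 184
Sum = 1 + 2 + 4 + 8 + 16 + 23 + 46 + 92 + 184 = 376
376 > 368 → abundant

s(368) = 376 (abundant)


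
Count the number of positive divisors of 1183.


1183 = 7^1 × 13^2
d(1183) = (1+1) × (2+1) = 6

6 divisors


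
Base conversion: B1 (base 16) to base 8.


B1 (base 16) = 177 (decimal)
177 (decimal) = 261 (base 8)


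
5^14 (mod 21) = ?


5^1 mod 21 = 5
5^2 mod 21 = 4
5^3 mod 21 = 20
5^4 mod 21 = 16
5^5 mod 21 = 17
5^6 mod 21 = 1
5^7 mod 21 = 5
5^8 mod 21 = 4
5^9 mod 21 = 20
5^10 mod 21 = 16
5^11 mod 21 = 17
5^12 mod 21 = 1
5^13 mod 21 = 5
5^14 mod 21 = 4


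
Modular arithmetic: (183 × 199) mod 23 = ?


183 × 199 = 36417
36417 mod 23 = 8


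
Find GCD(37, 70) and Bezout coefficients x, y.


Tabular extended Euclidean (each row: r = 37*s + 70*t):
r=37, s=1, t=0
r=70, s=0, t=1
q=0: r=37, s=1, t=0   [37*(1) + 70*(0) = 37]
q=1: r=33, s=-1, t=1   [37*(-1) + 70*(1) = 33]
q=1: r=4, s=2, t=-1   [37*(2) + 70*(-1) = 4]
q=8: r=1, s=-17, t=9   [37*(-17) + 70*(9) = 1]
q=4: r=0, s=70, t=-37   [37*(70) + 70*(-37) = 0]
GCD = 1; from the row with r=1: x=-17, y=9
Check: 37*(-17) + 70*(9) = -629 + 630 = 1

GCD = 1, x = -17, y = 9


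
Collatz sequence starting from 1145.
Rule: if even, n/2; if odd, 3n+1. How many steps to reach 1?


1145 → 3436 → 1718 → 859 → 2578 → 1289 → 3868 → 1934 → 967 → 2902 → 1451 → 4354 → 2177 → 6532 → 3266 → 1633 → 4900 → 2450 → 1225 → 3676 → 1838 → 919 → 2758 → 1379 → 4138 → 2069 → 6208 → 3104 → 1552 → 776 → 388 → 194 → 97 → 292 → 146 → 73 → 220 → 110 → 55 → 166 → 83 → 250 → 125 → 376 → 188 → 94 → 47 → 142 → 71 → 214 → 107 → 322 → 161 → 484 → 242 → 121 → 364 → 182 → 91 → 274 → 137 → 412 → 206 → 103 → 310 → 155 → 466 → 233 → 700 → 350 → 175 → 526 → 263 → 790 → 395 → 1186 → 593 → 1780 → 890 → 445 → 1336 → 668 → 334 → 167 → 502 → 251 → 754 → 377 → 1132 → 566 → 283 → 850 → 425 → 1276 → 638 → 319 → 958 → 479 → 1438 → 719 → 2158 → 1079 → 3238 → 1619 → 4858 → 2429 → 7288 → 3644 → 1822 → 911 → 2734 → 1367 → 4102 → 2051 → 6154 → 3077 → 9232 → 4616 → 2308 → 1154 → 577 → 1732 → 866 → 433 → 1300 → 650 → 325 → 976 → 488 → 244 → 122 → 61 → 184 → 92 → 46 → 23 → 70 → 35 → 106 → 53 → 160 → 80 → 40 → 20 → 10 → 5 → 16 → 8 → 4 → 2 → 1
Total steps = 150

150 steps


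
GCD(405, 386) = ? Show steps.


405 = 1 * 386 + 19
386 = 20 * 19 + 6
19 = 3 * 6 + 1
6 = 6 * 1 + 0
GCD = 1


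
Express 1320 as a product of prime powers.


1320 / 2 = 660
660 / 2 = 330
330 / 2 = 165
165 / 3 = 55
55 / 5 = 11
11 / 11 = 1
1320 = 2^3 × 3 × 5 × 11


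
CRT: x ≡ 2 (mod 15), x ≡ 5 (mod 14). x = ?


M = 15*14 = 210
M1 = M/15 = 14, M2 = M/14 = 15
M1^(-1) mod 15 = 14, M2^(-1) mod 14 = 1
x = 2*14*14 + 5*15*1 = 467
467 mod 210 = 47
Check: 47 mod 15 = 2 ✓, 47 mod 14 = 5 ✓

x ≡ 47 (mod 210)


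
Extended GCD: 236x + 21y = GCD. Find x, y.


Tabular extended Euclidean (each row: r = 236*s + 21*t):
r=236, s=1, t=0
r=21, s=0, t=1
q=11: r=5, s=1, t=-11   [236*(1) + 21*(-11) = 5]
q=4: r=1, s=-4, t=45   [236*(-4) + 21*(45) = 1]
q=5: r=0, s=21, t=-236   [236*(21) + 21*(-236) = 0]
GCD = 1; from the row with r=1: x=-4, y=45
Check: 236*(-4) + 21*(45) = -944 + 945 = 1

GCD = 1, x = -4, y = 45


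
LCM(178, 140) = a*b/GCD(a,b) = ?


GCD(178, 140) = 2
LCM = 178*140/2 = 24920/2 = 12460

LCM = 12460


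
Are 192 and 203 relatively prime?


Euclidean algorithm:
203 = 1 * 192 + 11
192 = 17 * 11 + 5
11 = 2 * 5 + 1
5 = 5 * 1 + 0
GCD(192, 203) = 1

Yes, coprime (GCD = 1)


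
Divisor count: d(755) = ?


755 = 5^1 × 151^1
d(755) = (1+1) × (1+1) = 4

4 divisors


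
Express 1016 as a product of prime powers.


1016 / 2 = 508
508 / 2 = 254
254 / 2 = 127
127 / 127 = 1
1016 = 2^3 × 127


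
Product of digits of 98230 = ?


9 × 8 × 2 × 3 × 0 = 0


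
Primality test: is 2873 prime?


2873 / 13 = 221 (exact division)
2873 is NOT prime.

No, 2873 is not prime


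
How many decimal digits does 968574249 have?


968574249 has 9 digits in base 10
floor(log10(968574249)) + 1 = floor(8.9861) + 1 = 9

9 digits (base 10)


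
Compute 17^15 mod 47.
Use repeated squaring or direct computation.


17^1 mod 47 = 17
17^2 mod 47 = 7
17^3 mod 47 = 25
17^4 mod 47 = 2
17^5 mod 47 = 34
17^6 mod 47 = 14
17^7 mod 47 = 3
17^8 mod 47 = 4
17^9 mod 47 = 21
17^10 mod 47 = 28
17^11 mod 47 = 6
17^12 mod 47 = 8
17^13 mod 47 = 42
17^14 mod 47 = 9
17^15 mod 47 = 12


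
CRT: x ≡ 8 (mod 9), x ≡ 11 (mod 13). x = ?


M = 9*13 = 117
M1 = M/9 = 13, M2 = M/13 = 9
M1^(-1) mod 9 = 7, M2^(-1) mod 13 = 3
x = 8*13*7 + 11*9*3 = 1025
1025 mod 117 = 89
Check: 89 mod 9 = 8 ✓, 89 mod 13 = 11 ✓

x ≡ 89 (mod 117)


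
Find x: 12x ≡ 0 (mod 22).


GCD(12, 22) = 2 divides 0
Divide: 6x ≡ 0 (mod 11)
x ≡ 0 (mod 11)


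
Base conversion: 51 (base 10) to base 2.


51 (base 10) = 51 (decimal)
51 (decimal) = 110011 (base 2)


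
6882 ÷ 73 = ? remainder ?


6882 = 73 * 94 + 20
Check: 6862 + 20 = 6882

q = 94, r = 20


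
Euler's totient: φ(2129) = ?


2129 = 2129
Prime factors: 2129
φ(2129) = 2129 × (1-1/2129)
= 2129 × 2128/2129 = 2128

φ(2129) = 2128


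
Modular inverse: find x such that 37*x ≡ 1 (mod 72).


Use the extended Euclidean algorithm on (72, 37); each row r = 72*s + 37*t:
r=72, s=1, t=0
r=37, s=0, t=1
q=1: r=35, s=1, t=-1   [72*(1) + 37*(-1) = 35]
q=1: r=2, s=-1, t=2   [72*(-1) + 37*(2) = 2]
q=17: r=1, s=18, t=-35   [72*(18) + 37*(-35) = 1]
q=2: r=0, s=-37, t=72   [72*(-37) + 37*(72) = 0]
GCD = 1 with t = -35, so 37*(-35) ≡ 1 (mod 72)
Inverse = -35 mod 72 = 37
Check: 37 * 37 = 1369 ≡ 1 (mod 72)

37^(-1) ≡ 37 (mod 72)


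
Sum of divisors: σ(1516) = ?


Divisors of 1516: 1, 2, 4, 379, 758, 1516
Sum = 1 + 2 + 4 + 379 + 758 + 1516 = 2660

σ(1516) = 2660


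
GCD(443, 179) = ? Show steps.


443 = 2 * 179 + 85
179 = 2 * 85 + 9
85 = 9 * 9 + 4
9 = 2 * 4 + 1
4 = 4 * 1 + 0
GCD = 1


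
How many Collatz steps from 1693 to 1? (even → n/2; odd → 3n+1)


1693 → 5080 → 2540 → 1270 → 635 → 1906 → 953 → 2860 → 1430 → 715 → 2146 → 1073 → 3220 → 1610 → 805 → 2416 → 1208 → 604 → 302 → 151 → 454 → 227 → 682 → 341 → 1024 → 512 → 256 → 128 → 64 → 32 → 16 → 8 → 4 → 2 → 1
Total steps = 34

34 steps


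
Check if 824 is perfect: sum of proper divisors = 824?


Proper divisors of 824: 1, 2, 4, 8, 103, 206, 412
Sum = 1 + 2 + 4 + 8 + 103 + 206 + 412 = 736

No, 824 is not perfect (736 ≠ 824)


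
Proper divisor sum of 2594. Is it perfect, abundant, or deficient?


Proper divisors: 1, 2, 1297
Sum = 1 + 2 + 1297 = 1300
1300 < 2594 → deficient

s(2594) = 1300 (deficient)


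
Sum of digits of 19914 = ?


1 + 9 + 9 + 1 + 4 = 24


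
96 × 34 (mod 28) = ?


96 × 34 = 3264
3264 mod 28 = 16


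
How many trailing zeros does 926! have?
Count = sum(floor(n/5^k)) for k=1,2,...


floor(926/5) = 185
floor(926/25) = 37
floor(926/125) = 7
floor(926/625) = 1
Total = 230

230 trailing zeros


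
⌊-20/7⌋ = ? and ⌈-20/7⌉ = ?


-20/7 = -2.8571
floor = -3
ceil = -2

floor = -3, ceil = -2


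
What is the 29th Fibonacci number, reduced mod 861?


F(k) mod 861 for k=1..29:
1, 1, 2, 3, 5, 8, 13, 21, 34, 55, 89, 144, 233, 377, 610, 126, 736, 1, 737, 738, 614, 491, 244, 735, 118, 853, 110, 102, 212
F(29) mod 861 = 212


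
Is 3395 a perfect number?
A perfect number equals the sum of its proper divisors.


Proper divisors of 3395: 1, 5, 7, 35, 97, 485, 679
Sum = 1 + 5 + 7 + 35 + 97 + 485 + 679 = 1309

No, 3395 is not perfect (1309 ≠ 3395)


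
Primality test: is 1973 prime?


Check divisors up to sqrt(1973) = 44.4185
No divisors found.
1973 is prime.

Yes, 1973 is prime


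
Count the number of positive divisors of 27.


27 = 3^3
d(27) = (3+1) = 4

4 divisors


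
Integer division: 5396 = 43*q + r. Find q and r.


5396 = 43 * 125 + 21
Check: 5375 + 21 = 5396

q = 125, r = 21


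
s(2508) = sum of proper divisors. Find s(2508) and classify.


Proper divisors: 1, 2, 3, 4, 6, 11, 12, 19, 22, 33, 38, 44, 57, 66, 76, 114, 132, 209, 228, 418, 627, 836, 1254
Sum = 1 + 2 + 3 + 4 + 6 + 11 + 12 + 19 + 22 + 33 + 38 + 44 + 57 + 66 + 76 + 114 + 132 + 209 + 228 + 418 + 627 + 836 + 1254 = 4212
4212 > 2508 → abundant

s(2508) = 4212 (abundant)


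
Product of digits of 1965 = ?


1 × 9 × 6 × 5 = 270


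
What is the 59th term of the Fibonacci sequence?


Sequence: 1, 1, 2, 3, 5, 8, 13, 21, 34, 55, 89, 144, 233, 377, 610, 987, 1597, 2584, 4181, 6765, 10946, 17711, 28657, 46368, 75025, 121393, 196418, 317811, 514229, 832040, 1346269, 2178309, 3524578, 5702887, 9227465, 14930352, 24157817, 39088169, 63245986, 102334155, 165580141, 267914296, 433494437, 701408733, 1134903170, 1836311903, 2971215073, 4807526976, 7778742049, 12586269025, 20365011074, 32951280099, 53316291173, 86267571272, 139583862445, 225851433717, 365435296162, 591286729879, 956722026041
F(59) = 956722026041


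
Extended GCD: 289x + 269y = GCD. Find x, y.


Tabular extended Euclidean (each row: r = 289*s + 269*t):
r=289, s=1, t=0
r=269, s=0, t=1
q=1: r=20, s=1, t=-1   [289*(1) + 269*(-1) = 20]
q=13: r=9, s=-13, t=14   [289*(-13) + 269*(14) = 9]
q=2: r=2, s=27, t=-29   [289*(27) + 269*(-29) = 2]
q=4: r=1, s=-121, t=130   [289*(-121) + 269*(130) = 1]
q=2: r=0, s=269, t=-289   [289*(269) + 269*(-289) = 0]
GCD = 1; from the row with r=1: x=-121, y=130
Check: 289*(-121) + 269*(130) = -34969 + 34970 = 1

GCD = 1, x = -121, y = 130


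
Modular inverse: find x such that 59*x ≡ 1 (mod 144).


Use the extended Euclidean algorithm on (144, 59); each row r = 144*s + 59*t:
r=144, s=1, t=0
r=59, s=0, t=1
q=2: r=26, s=1, t=-2   [144*(1) + 59*(-2) = 26]
q=2: r=7, s=-2, t=5   [144*(-2) + 59*(5) = 7]
q=3: r=5, s=7, t=-17   [144*(7) + 59*(-17) = 5]
q=1: r=2, s=-9, t=22   [144*(-9) + 59*(22) = 2]
q=2: r=1, s=25, t=-61   [144*(25) + 59*(-61) = 1]
q=2: r=0, s=-59, t=144   [144*(-59) + 59*(144) = 0]
GCD = 1 with t = -61, so 59*(-61) ≡ 1 (mod 144)
Inverse = -61 mod 144 = 83
Check: 59 * 83 = 4897 ≡ 1 (mod 144)

59^(-1) ≡ 83 (mod 144)


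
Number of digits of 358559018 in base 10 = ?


358559018 has 9 digits in base 10
floor(log10(358559018)) + 1 = floor(8.5546) + 1 = 9

9 digits (base 10)


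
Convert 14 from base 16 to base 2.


14 (base 16) = 20 (decimal)
20 (decimal) = 10100 (base 2)


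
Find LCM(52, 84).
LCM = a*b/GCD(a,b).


GCD(52, 84) = 4
LCM = 52*84/4 = 4368/4 = 1092

LCM = 1092


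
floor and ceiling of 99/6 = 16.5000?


99/6 = 16.5000
floor = 16
ceil = 17

floor = 16, ceil = 17


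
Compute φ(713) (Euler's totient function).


713 = 23 × 31
Prime factors: 23, 31
φ(713) = 713 × (1-1/23) × (1-1/31)
= 713 × 22/23 × 30/31 = 660

φ(713) = 660


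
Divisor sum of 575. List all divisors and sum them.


Divisors of 575: 1, 5, 23, 25, 115, 575
Sum = 1 + 5 + 23 + 25 + 115 + 575 = 744

σ(575) = 744


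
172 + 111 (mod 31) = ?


172 + 111 = 283
283 mod 31 = 4


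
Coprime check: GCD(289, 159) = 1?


Euclidean algorithm:
289 = 1 * 159 + 130
159 = 1 * 130 + 29
130 = 4 * 29 + 14
29 = 2 * 14 + 1
14 = 14 * 1 + 0
GCD(289, 159) = 1

Yes, coprime (GCD = 1)


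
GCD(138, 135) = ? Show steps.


138 = 1 * 135 + 3
135 = 45 * 3 + 0
GCD = 3


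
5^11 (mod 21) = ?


5^1 mod 21 = 5
5^2 mod 21 = 4
5^3 mod 21 = 20
5^4 mod 21 = 16
5^5 mod 21 = 17
5^6 mod 21 = 1
5^7 mod 21 = 5
5^8 mod 21 = 4
5^9 mod 21 = 20
5^10 mod 21 = 16
5^11 mod 21 = 17


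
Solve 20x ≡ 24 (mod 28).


GCD(20, 28) = 4 divides 24
Divide: 5x ≡ 6 (mod 7)
x ≡ 4 (mod 7)


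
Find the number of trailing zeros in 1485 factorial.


floor(1485/5) = 297
floor(1485/25) = 59
floor(1485/125) = 11
floor(1485/625) = 2
Total = 369

369 trailing zeros


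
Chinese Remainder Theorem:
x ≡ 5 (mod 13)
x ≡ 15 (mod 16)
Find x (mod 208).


M = 13*16 = 208
M1 = M/13 = 16, M2 = M/16 = 13
M1^(-1) mod 13 = 9, M2^(-1) mod 16 = 5
x = 5*16*9 + 15*13*5 = 1695
1695 mod 208 = 31
Check: 31 mod 13 = 5 ✓, 31 mod 16 = 15 ✓

x ≡ 31 (mod 208)


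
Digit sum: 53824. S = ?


5 + 3 + 8 + 2 + 4 = 22


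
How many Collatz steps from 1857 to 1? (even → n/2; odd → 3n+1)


1857 → 5572 → 2786 → 1393 → 4180 → 2090 → 1045 → 3136 → 1568 → 784 → 392 → 196 → 98 → 49 → 148 → 74 → 37 → 112 → 56 → 28 → 14 → 7 → 22 → 11 → 34 → 17 → 52 → 26 → 13 → 40 → 20 → 10 → 5 → 16 → 8 → 4 → 2 → 1
Total steps = 37

37 steps


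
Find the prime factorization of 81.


81 / 3 = 27
27 / 3 = 9
9 / 3 = 3
3 / 3 = 1
81 = 3^4


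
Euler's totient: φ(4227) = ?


4227 = 3 × 1409
Prime factors: 3, 1409
φ(4227) = 4227 × (1-1/3) × (1-1/1409)
= 4227 × 2/3 × 1408/1409 = 2816

φ(4227) = 2816


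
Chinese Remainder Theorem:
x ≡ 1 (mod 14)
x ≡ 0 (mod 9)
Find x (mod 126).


M = 14*9 = 126
M1 = M/14 = 9, M2 = M/9 = 14
M1^(-1) mod 14 = 11, M2^(-1) mod 9 = 2
x = 1*9*11 + 0*14*2 = 99
99 mod 126 = 99
Check: 99 mod 14 = 1 ✓, 99 mod 9 = 0 ✓

x ≡ 99 (mod 126)


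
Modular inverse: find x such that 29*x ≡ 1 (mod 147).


Use the extended Euclidean algorithm on (147, 29); each row r = 147*s + 29*t:
r=147, s=1, t=0
r=29, s=0, t=1
q=5: r=2, s=1, t=-5   [147*(1) + 29*(-5) = 2]
q=14: r=1, s=-14, t=71   [147*(-14) + 29*(71) = 1]
q=2: r=0, s=29, t=-147   [147*(29) + 29*(-147) = 0]
GCD = 1 with t = 71, so 29*(71) ≡ 1 (mod 147)
Inverse = 71 mod 147 = 71
Check: 29 * 71 = 2059 ≡ 1 (mod 147)

29^(-1) ≡ 71 (mod 147)


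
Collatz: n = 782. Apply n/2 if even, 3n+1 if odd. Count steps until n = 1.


782 → 391 → 1174 → 587 → 1762 → 881 → 2644 → 1322 → 661 → 1984 → 992 → 496 → 248 → 124 → 62 → 31 → 94 → 47 → 142 → 71 → 214 → 107 → 322 → 161 → 484 → 242 → 121 → 364 → 182 → 91 → 274 → 137 → 412 → 206 → 103 → 310 → 155 → 466 → 233 → 700 → 350 → 175 → 526 → 263 → 790 → 395 → 1186 → 593 → 1780 → 890 → 445 → 1336 → 668 → 334 → 167 → 502 → 251 → 754 → 377 → 1132 → 566 → 283 → 850 → 425 → 1276 → 638 → 319 → 958 → 479 → 1438 → 719 → 2158 → 1079 → 3238 → 1619 → 4858 → 2429 → 7288 → 3644 → 1822 → 911 → 2734 → 1367 → 4102 → 2051 → 6154 → 3077 → 9232 → 4616 → 2308 → 1154 → 577 → 1732 → 866 → 433 → 1300 → 650 → 325 → 976 → 488 → 244 → 122 → 61 → 184 → 92 → 46 → 23 → 70 → 35 → 106 → 53 → 160 → 80 → 40 → 20 → 10 → 5 → 16 → 8 → 4 → 2 → 1
Total steps = 121

121 steps


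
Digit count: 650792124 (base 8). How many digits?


650792124 in base 8 = 4662446274
Number of digits = 10

10 digits (base 8)


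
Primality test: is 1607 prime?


Check divisors up to sqrt(1607) = 40.0874
No divisors found.
1607 is prime.

Yes, 1607 is prime


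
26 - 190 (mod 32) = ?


26 - 190 = -164
-164 mod 32 = 28


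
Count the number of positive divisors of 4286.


4286 = 2^1 × 2143^1
d(4286) = (1+1) × (1+1) = 4

4 divisors


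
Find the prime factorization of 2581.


2581 / 29 = 89
89 / 89 = 1
2581 = 29 × 89


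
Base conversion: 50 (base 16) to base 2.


50 (base 16) = 80 (decimal)
80 (decimal) = 1010000 (base 2)


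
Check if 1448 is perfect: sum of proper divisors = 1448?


Proper divisors of 1448: 1, 2, 4, 8, 181, 362, 724
Sum = 1 + 2 + 4 + 8 + 181 + 362 + 724 = 1282

No, 1448 is not perfect (1282 ≠ 1448)


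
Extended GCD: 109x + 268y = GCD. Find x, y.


Tabular extended Euclidean (each row: r = 109*s + 268*t):
r=109, s=1, t=0
r=268, s=0, t=1
q=0: r=109, s=1, t=0   [109*(1) + 268*(0) = 109]
q=2: r=50, s=-2, t=1   [109*(-2) + 268*(1) = 50]
q=2: r=9, s=5, t=-2   [109*(5) + 268*(-2) = 9]
q=5: r=5, s=-27, t=11   [109*(-27) + 268*(11) = 5]
q=1: r=4, s=32, t=-13   [109*(32) + 268*(-13) = 4]
q=1: r=1, s=-59, t=24   [109*(-59) + 268*(24) = 1]
q=4: r=0, s=268, t=-109   [109*(268) + 268*(-109) = 0]
GCD = 1; from the row with r=1: x=-59, y=24
Check: 109*(-59) + 268*(24) = -6431 + 6432 = 1

GCD = 1, x = -59, y = 24


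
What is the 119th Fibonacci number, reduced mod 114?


F(k) mod 114 for k=1..119:
1, 1, 2, 3, 5, 8, 13, 21, 34, 55, 89, 30, 5, 35, 40, 75, 1, 76, 77, 39, 2, 41, 43, 84, 13, 97, 110, 93, 89, 68, 43, 111, 40, 37, 77, 0, 77, 77, 40, 3, 43, 46, 89, 21, 110, 17, 13, 30, 43, 73, 2, 75, 77, 38, 1, 39, 40, 79, 5, 84, 89, 59, 34, 93, 13, 106, 5, 111, 2, 113, 1, 0, 1, 1, 2, 3, 5, 8, 13, 21, 34, 55, 89, 30, 5, 35, 40, 75, 1, 76, 77, 39, 2, 41, 43, 84, 13, 97, 110, 93, 89, 68, 43, 111, 40, 37, 77, 0, 77, 77, 40, 3, 43, 46, 89, 21, 110, 17, 13
F(119) mod 114 = 13


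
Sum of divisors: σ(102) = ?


Divisors of 102: 1, 2, 3, 6, 17, 34, 51, 102
Sum = 1 + 2 + 3 + 6 + 17 + 34 + 51 + 102 = 216

σ(102) = 216


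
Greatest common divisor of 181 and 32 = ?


181 = 5 * 32 + 21
32 = 1 * 21 + 11
21 = 1 * 11 + 10
11 = 1 * 10 + 1
10 = 10 * 1 + 0
GCD = 1


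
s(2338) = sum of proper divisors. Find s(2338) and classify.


Proper divisors: 1, 2, 7, 14, 167, 334, 1169
Sum = 1 + 2 + 7 + 14 + 167 + 334 + 1169 = 1694
1694 < 2338 → deficient

s(2338) = 1694 (deficient)


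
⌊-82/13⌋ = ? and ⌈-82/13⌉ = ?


-82/13 = -6.3077
floor = -7
ceil = -6

floor = -7, ceil = -6


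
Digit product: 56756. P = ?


5 × 6 × 7 × 5 × 6 = 6300


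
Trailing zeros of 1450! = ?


floor(1450/5) = 290
floor(1450/25) = 58
floor(1450/125) = 11
floor(1450/625) = 2
Total = 361

361 trailing zeros


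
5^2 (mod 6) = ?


5^1 mod 6 = 5
5^2 mod 6 = 1


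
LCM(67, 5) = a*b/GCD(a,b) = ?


GCD(67, 5) = 1
LCM = 67*5/1 = 335/1 = 335

LCM = 335


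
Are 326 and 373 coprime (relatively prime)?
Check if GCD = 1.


Euclidean algorithm:
373 = 1 * 326 + 47
326 = 6 * 47 + 44
47 = 1 * 44 + 3
44 = 14 * 3 + 2
3 = 1 * 2 + 1
2 = 2 * 1 + 0
GCD(326, 373) = 1

Yes, coprime (GCD = 1)


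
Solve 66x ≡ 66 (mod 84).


GCD(66, 84) = 6 divides 66
Divide: 11x ≡ 11 (mod 14)
x ≡ 1 (mod 14)


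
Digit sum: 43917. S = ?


4 + 3 + 9 + 1 + 7 = 24


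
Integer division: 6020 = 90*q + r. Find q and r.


6020 = 90 * 66 + 80
Check: 5940 + 80 = 6020

q = 66, r = 80


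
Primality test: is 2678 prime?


2678 / 2 = 1339 (exact division)
2678 is NOT prime.

No, 2678 is not prime


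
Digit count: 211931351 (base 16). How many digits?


211931351 in base 16 = CA1D0D7
Number of digits = 7

7 digits (base 16)


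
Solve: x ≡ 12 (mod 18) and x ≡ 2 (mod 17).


M = 18*17 = 306
M1 = M/18 = 17, M2 = M/17 = 18
M1^(-1) mod 18 = 17, M2^(-1) mod 17 = 1
x = 12*17*17 + 2*18*1 = 3504
3504 mod 306 = 138
Check: 138 mod 18 = 12 ✓, 138 mod 17 = 2 ✓

x ≡ 138 (mod 306)


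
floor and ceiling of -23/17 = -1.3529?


-23/17 = -1.3529
floor = -2
ceil = -1

floor = -2, ceil = -1


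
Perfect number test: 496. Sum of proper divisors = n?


Proper divisors of 496: 1, 2, 4, 8, 16, 31, 62, 124, 248
Sum = 1 + 2 + 4 + 8 + 16 + 31 + 62 + 124 + 248 = 496

Yes, 496 is perfect (496 = 496)


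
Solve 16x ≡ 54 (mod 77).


GCD(16, 77) = 1, unique solution
a^(-1) mod 77 = 53
x = 53 * 54 mod 77 = 13

x ≡ 13 (mod 77)


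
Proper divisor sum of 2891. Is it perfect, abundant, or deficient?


Proper divisors: 1, 7, 49, 59, 413
Sum = 1 + 7 + 49 + 59 + 413 = 529
529 < 2891 → deficient

s(2891) = 529 (deficient)


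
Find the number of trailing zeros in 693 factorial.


floor(693/5) = 138
floor(693/25) = 27
floor(693/125) = 5
floor(693/625) = 1
Total = 171

171 trailing zeros


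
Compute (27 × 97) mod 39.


27 × 97 = 2619
2619 mod 39 = 6


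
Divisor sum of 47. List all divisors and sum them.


Divisors of 47: 1, 47
Sum = 1 + 47 = 48

σ(47) = 48


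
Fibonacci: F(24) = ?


Sequence: 1, 1, 2, 3, 5, 8, 13, 21, 34, 55, 89, 144, 233, 377, 610, 987, 1597, 2584, 4181, 6765, 10946, 17711, 28657, 46368
F(24) = 46368
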